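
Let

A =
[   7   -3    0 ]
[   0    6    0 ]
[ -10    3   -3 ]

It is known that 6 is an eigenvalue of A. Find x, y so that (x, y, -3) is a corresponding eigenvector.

3, 1

We need (A - 6I)v = 0.
A - 6I = [[1, -3, 0], [0, 0, 0], [-10, 3, -9]].
Row 1: (1)·x + (-3)·y + (0)·-3 = 0
Row 2: (0)·x + (0)·y + (0)·-3 = 0
Row 3: (-10)·x + (3)·y + (-9)·-3 = 0
Solving gives x = 3, y = 1.
Check: A·(3, 1, -3) = (18, 6, -18) = 6·(3, 1, -3).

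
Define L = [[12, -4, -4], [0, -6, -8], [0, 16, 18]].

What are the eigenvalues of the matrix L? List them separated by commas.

The characteristic polynomial is p(s) = det(sI - L).
Expanding the 3×3 determinant: p(s) = s^3 - 24s^2 + 164s - 240.
Since p(10) = 0, s = 10 is a root.
Dividing by (s - 10) leaves s^2 - 14s + 24.
The quadratic factors as (s - 2)·(s - 12).
Eigenvalues: 2, 10, 12.

2, 10, 12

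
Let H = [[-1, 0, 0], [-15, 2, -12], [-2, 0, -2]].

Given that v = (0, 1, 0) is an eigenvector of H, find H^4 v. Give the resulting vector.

First find the eigenvalue: Hv = (0, 2, 0) = 2·(0, 1, 0), so λ = 2.
Then H^4 v = λ^4·v = 2^4·(0, 1, 0) = 16·(0, 1, 0) = (0, 16, 0).

(0, 16, 0)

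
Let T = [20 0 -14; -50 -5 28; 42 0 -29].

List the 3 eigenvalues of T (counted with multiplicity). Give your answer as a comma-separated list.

Set up det(sI - T) = 0.
Cofactor expansion gives p(s) = s^3 + 14s^2 + 53s + 40.
Rational-root test: s = -1 gives p(-1) = 0.
Factor out (s + 1): p(s) = (s + 1)·(s^2 + 13s + 40).
The quadratic factors as (s + 8)·(s + 5).
Eigenvalues: -8, -5, -1.

-8, -5, -1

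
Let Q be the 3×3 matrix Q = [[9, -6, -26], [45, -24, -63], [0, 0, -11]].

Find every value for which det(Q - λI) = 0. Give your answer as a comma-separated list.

The characteristic polynomial is p(t) = det(tI - Q).
Cofactor expansion gives p(t) = t^3 + 26t^2 + 219t + 594.
Rational-root test: t = -11 gives p(-11) = 0.
Dividing by (t + 11) leaves t^2 + 15t + 54.
The quadratic factors as (t + 9)·(t + 6).
Eigenvalues: -11, -9, -6.

-11, -9, -6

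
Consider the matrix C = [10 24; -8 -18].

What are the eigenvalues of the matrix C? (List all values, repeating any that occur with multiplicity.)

det(C - tI) = (10 - t)(-18 - t) - (24)·(-8) = t^2 + 8t + 12.
This factors as (t + 6)·(t + 2) = 0.
Eigenvalues: -6, -2.

-6, -2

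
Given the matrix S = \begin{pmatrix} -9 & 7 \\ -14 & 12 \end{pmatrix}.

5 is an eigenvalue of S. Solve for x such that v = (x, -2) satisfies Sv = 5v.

-1

We need (S - 5I)v = 0.
S - 5I = [[-14, 7], [-14, 7]].
Row 1: (-14)·x + (7)·-2 = 0
Row 2: (-14)·x + (7)·-2 = 0
Solving gives x = -1.
Check: S·(-1, -2) = (-5, -10) = 5·(-1, -2).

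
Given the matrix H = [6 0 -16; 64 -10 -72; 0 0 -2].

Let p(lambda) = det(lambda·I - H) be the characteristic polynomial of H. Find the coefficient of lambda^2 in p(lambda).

6

The coefficient of lambda^2 of det(lambda·I - H) is −trace(H).
trace(H) = (6) + (-10) + (-2) = -6, so the coefficient is 6.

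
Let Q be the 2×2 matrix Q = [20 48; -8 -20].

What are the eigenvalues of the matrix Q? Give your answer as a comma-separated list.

det(Q - λI) = (20 - λ)(-20 - λ) - (48)·(-8) = λ^2 - 16.
This factors as (λ + 4)·(λ - 4) = 0.
Eigenvalues: -4, 4.

-4, 4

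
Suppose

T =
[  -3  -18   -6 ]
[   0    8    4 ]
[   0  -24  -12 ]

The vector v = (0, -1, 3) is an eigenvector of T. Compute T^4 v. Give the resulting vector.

(0, -256, 768)

First find the eigenvalue: Tv = (0, 4, -12) = -4·(0, -1, 3), so λ = -4.
Then T^4 v = λ^4·v = (-4)^4·(0, -1, 3) = 256·(0, -1, 3) = (0, -256, 768).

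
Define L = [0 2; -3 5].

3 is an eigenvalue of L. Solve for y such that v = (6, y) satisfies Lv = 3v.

9

We need (L - 3I)v = 0.
L - 3I = [[-3, 2], [-3, 2]].
Row 1: (-3)·6 + (2)·y = 0
Row 2: (-3)·6 + (2)·y = 0
Solving gives y = 9.
Check: L·(6, 9) = (18, 27) = 3·(6, 9).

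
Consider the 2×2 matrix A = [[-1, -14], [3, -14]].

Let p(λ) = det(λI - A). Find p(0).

p(0) = det(0·I − A) = det(−A) = (−1)^2·det(A).
det(A) = 56, so p(0) = 56.

56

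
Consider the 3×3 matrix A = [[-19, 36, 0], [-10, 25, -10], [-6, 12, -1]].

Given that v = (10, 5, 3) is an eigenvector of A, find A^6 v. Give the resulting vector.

First find the eigenvalue: Av = (-10, -5, -3) = -1·(10, 5, 3), so λ = -1.
Then A^6 v = λ^6·v = (-1)^6·(10, 5, 3) = 1·(10, 5, 3) = (10, 5, 3).

(10, 5, 3)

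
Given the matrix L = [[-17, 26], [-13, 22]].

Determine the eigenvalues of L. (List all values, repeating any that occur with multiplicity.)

det(L - sI) = (-17 - s)(22 - s) - (26)·(-13) = s^2 - 5s - 36.
This factors as (s + 4)·(s - 9) = 0.
Eigenvalues: -4, 9.

-4, 9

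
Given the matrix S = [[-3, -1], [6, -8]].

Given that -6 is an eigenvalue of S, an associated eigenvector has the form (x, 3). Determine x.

1

We need (S + 6I)v = 0.
S + 6I = [[3, -1], [6, -2]].
Row 1: (3)·x + (-1)·3 = 0
Row 2: (6)·x + (-2)·3 = 0
Solving gives x = 1.
Check: S·(1, 3) = (-6, -18) = -6·(1, 3).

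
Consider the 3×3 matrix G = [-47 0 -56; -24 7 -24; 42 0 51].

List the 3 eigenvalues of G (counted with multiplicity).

Compute the characteristic polynomial p(t) = det(tI - G).
Cofactor expansion gives p(t) = t^3 - 11t^2 - 17t + 315.
Try t = -5: p(-5) = 0, so -5 is a root.
Dividing by (t + 5) leaves t^2 - 16t + 63.
The quadratic factors as (t - 7)·(t - 9).
Eigenvalues: -5, 7, 9.

-5, 7, 9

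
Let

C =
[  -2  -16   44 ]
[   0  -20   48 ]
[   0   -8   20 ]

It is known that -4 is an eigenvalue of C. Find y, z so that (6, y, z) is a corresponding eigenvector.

9, 3

We need (C + 4I)v = 0.
C + 4I = [[2, -16, 44], [0, -16, 48], [0, -8, 24]].
Row 1: (2)·6 + (-16)·y + (44)·z = 0
Row 2: (0)·6 + (-16)·y + (48)·z = 0
Row 3: (0)·6 + (-8)·y + (24)·z = 0
Solving gives y = 9, z = 3.
Check: C·(6, 9, 3) = (-24, -36, -12) = -4·(6, 9, 3).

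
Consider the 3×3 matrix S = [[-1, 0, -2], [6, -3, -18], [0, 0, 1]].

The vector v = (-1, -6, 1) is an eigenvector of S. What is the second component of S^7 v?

-6

First find the eigenvalue: Sv = (-1, -6, 1) = 1·(-1, -6, 1), so λ = 1.
Then S^7 v = λ^7·v = 1^7·(-1, -6, 1) = 1·(-1, -6, 1) = (-1, -6, 1).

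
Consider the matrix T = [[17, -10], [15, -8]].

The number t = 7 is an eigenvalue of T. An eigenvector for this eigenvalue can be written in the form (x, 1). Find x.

1

We need (T - 7I)v = 0.
T - 7I = [[10, -10], [15, -15]].
Row 1: (10)·x + (-10)·1 = 0
Row 2: (15)·x + (-15)·1 = 0
Solving gives x = 1.
Check: T·(1, 1) = (7, 7) = 7·(1, 1).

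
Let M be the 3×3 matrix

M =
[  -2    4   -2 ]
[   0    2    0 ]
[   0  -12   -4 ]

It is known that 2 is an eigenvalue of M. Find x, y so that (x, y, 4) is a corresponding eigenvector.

-4, -2

We need (M - 2I)v = 0.
M - 2I = [[-4, 4, -2], [0, 0, 0], [0, -12, -6]].
Row 1: (-4)·x + (4)·y + (-2)·4 = 0
Row 2: (0)·x + (0)·y + (0)·4 = 0
Row 3: (0)·x + (-12)·y + (-6)·4 = 0
Solving gives x = -4, y = -2.
Check: M·(-4, -2, 4) = (-8, -4, 8) = 2·(-4, -2, 4).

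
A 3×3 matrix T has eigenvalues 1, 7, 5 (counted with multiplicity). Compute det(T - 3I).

-16

If T has eigenvalues 1, 7, 5, then T - 3I has eigenvalues -2, 4, 2.
det(T - 3I) = (-2) · (4) · (2) = -16.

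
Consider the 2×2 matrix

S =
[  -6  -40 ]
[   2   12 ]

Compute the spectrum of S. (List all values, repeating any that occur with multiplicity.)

2, 4

det(S - sI) = (-6 - s)(12 - s) - (-40)·(2) = s^2 - 6s + 8.
This factors as (s - 2)·(s - 4) = 0.
Eigenvalues: 2, 4.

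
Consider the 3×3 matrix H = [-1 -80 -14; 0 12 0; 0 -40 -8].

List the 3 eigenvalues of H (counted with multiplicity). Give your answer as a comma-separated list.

-8, -1, 12

Compute the characteristic polynomial p(t) = det(tI - H).
Expanding the 3×3 determinant: p(t) = t^3 - 3t^2 - 100t - 96.
Since p(-1) = 0, t = -1 is a root.
Dividing by (t + 1) leaves t^2 - 4t - 96.
The quadratic factors as (t + 8)·(t - 12).
Eigenvalues: -8, -1, 12.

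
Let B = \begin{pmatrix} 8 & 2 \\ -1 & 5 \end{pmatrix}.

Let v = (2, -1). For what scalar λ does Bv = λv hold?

7

Compute Bv: B·(2, -1) = (14, -7).
Since Bv = λv, compare component 1: 14 = λ·2, so λ = 7.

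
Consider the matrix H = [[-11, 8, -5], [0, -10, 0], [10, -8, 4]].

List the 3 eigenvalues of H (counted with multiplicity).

-10, -6, -1

The characteristic polynomial is p(t) = det(tI - H).
Expanding the 3×3 determinant: p(t) = t^3 + 17t^2 + 76t + 60.
Since p(-1) = 0, t = -1 is a root.
Dividing by (t + 1) leaves t^2 + 16t + 60.
The quadratic factors as (t + 10)·(t + 6).
Eigenvalues: -10, -6, -1.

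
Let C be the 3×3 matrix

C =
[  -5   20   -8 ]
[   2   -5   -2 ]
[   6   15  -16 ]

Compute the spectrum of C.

-10, -9, -7

Compute the characteristic polynomial p(λ) = det(λI - C).
Expanding the 3×3 determinant: p(λ) = λ^3 + 26λ^2 + 223λ + 630.
Try λ = -7: p(-7) = 0, so -7 is a root.
Factor out (λ + 7): p(λ) = (λ + 7)·(λ^2 + 19λ + 90).
The quadratic factors as (λ + 10)·(λ + 9).
Eigenvalues: -10, -9, -7.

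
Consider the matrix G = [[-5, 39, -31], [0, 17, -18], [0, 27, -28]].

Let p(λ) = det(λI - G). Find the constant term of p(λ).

50

p(λ) = λ^3 + 16λ^2 + 65λ + 50.
The constant term is 50.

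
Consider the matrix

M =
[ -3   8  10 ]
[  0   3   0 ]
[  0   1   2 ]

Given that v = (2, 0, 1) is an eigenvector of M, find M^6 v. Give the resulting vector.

(128, 0, 64)

First find the eigenvalue: Mv = (4, 0, 2) = 2·(2, 0, 1), so λ = 2.
Then M^6 v = λ^6·v = 2^6·(2, 0, 1) = 64·(2, 0, 1) = (128, 0, 64).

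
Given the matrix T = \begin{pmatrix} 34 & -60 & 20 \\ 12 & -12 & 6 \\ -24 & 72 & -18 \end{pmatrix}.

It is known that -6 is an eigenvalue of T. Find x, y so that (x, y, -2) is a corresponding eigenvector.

We need (T + 6I)v = 0.
T + 6I = [[40, -60, 20], [12, -6, 6], [-24, 72, -12]].
Row 1: (40)·x + (-60)·y + (20)·-2 = 0
Row 2: (12)·x + (-6)·y + (6)·-2 = 0
Row 3: (-24)·x + (72)·y + (-12)·-2 = 0
Solving gives x = 1, y = 0.
Check: T·(1, 0, -2) = (-6, 0, 12) = -6·(1, 0, -2).

1, 0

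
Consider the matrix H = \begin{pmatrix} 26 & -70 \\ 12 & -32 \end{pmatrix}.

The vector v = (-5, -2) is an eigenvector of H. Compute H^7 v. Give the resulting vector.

First find the eigenvalue: Hv = (10, 4) = -2·(-5, -2), so λ = -2.
Then H^7 v = λ^7·v = (-2)^7·(-5, -2) = -128·(-5, -2) = (640, 256).

(640, 256)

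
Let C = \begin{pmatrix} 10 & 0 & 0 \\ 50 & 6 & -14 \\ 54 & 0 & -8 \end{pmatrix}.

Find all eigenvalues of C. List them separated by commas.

The characteristic polynomial is p(lambda) = det(lambda·I - C).
Expanding along the first row, p(lambda) = lambda^3 - 8·lambda^2 - 68·lambda + 480.
Rational-root test: lambda = 6 gives p(6) = 0.
Factor out (lambda - 6): p(lambda) = (lambda - 6)·(lambda^2 - 2·lambda - 80).
The quadratic factors as (lambda + 8)·(lambda - 10).
Eigenvalues: -8, 6, 10.

-8, 6, 10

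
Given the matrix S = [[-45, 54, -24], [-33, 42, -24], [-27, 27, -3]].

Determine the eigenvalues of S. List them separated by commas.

Compute the characteristic polynomial p(lambda) = det(lambda·I - S).
Expanding along the first row, p(lambda) = lambda^3 + 6·lambda^2 - 99·lambda - 324.
Try lambda = 9: p(9) = 0, so 9 is a root.
Factor out (lambda - 9): p(lambda) = (lambda - 9)·(lambda^2 + 15·lambda + 36).
The quadratic factors as (lambda + 12)·(lambda + 3).
Eigenvalues: -12, -3, 9.

-12, -3, 9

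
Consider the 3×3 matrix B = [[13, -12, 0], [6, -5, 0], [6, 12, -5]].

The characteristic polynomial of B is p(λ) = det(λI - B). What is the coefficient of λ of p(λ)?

p(λ) = λ^3 - 3λ^2 - 33λ + 35.
The coefficient of λ is -33.

-33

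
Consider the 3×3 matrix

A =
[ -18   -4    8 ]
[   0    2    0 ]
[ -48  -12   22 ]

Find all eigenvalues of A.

Set up det(tI - A) = 0.
Expanding the 3×3 determinant: p(t) = t^3 - 6t^2 - 4t + 24.
Try t = -2: p(-2) = 0, so -2 is a root.
Dividing by (t + 2) leaves t^2 - 8t + 12.
The quadratic factors as (t - 2)·(t - 6).
Eigenvalues: -2, 2, 6.

-2, 2, 6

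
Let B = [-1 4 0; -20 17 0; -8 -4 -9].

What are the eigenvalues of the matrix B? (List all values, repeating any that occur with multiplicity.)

Compute the characteristic polynomial p(lambda) = det(lambda·I - B).
Expanding the 3×3 determinant: p(lambda) = lambda^3 - 7·lambda^2 - 81·lambda + 567.
Rational-root test: lambda = 7 gives p(7) = 0.
Factor out (lambda - 7): p(lambda) = (lambda - 7)·(lambda^2 - 81).
The quadratic factors as (lambda + 9)·(lambda - 9).
Eigenvalues: -9, 7, 9.

-9, 7, 9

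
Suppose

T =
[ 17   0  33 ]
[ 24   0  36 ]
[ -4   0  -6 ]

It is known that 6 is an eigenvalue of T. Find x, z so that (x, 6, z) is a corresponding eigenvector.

3, -1

We need (T - 6I)v = 0.
T - 6I = [[11, 0, 33], [24, -6, 36], [-4, 0, -12]].
Row 1: (11)·x + (0)·6 + (33)·z = 0
Row 2: (24)·x + (-6)·6 + (36)·z = 0
Row 3: (-4)·x + (0)·6 + (-12)·z = 0
Solving gives x = 3, z = -1.
Check: T·(3, 6, -1) = (18, 36, -6) = 6·(3, 6, -1).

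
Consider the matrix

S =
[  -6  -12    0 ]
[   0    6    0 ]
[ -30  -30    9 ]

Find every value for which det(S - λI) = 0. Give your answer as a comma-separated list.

Set up det(λI - S) = 0.
Cofactor expansion gives p(λ) = λ^3 - 9λ^2 - 36λ + 324.
Since p(9) = 0, λ = 9 is a root.
Factor out (λ - 9): p(λ) = (λ - 9)·(λ^2 - 36).
The quadratic factors as (λ + 6)·(λ - 6).
Eigenvalues: -6, 6, 9.

-6, 6, 9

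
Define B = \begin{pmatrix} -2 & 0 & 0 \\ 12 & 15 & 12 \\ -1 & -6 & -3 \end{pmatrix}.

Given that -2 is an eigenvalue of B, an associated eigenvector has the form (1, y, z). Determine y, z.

We need (B + 2I)v = 0.
B + 2I = [[0, 0, 0], [12, 17, 12], [-1, -6, -1]].
Row 1: (0)·1 + (0)·y + (0)·z = 0
Row 2: (12)·1 + (17)·y + (12)·z = 0
Row 3: (-1)·1 + (-6)·y + (-1)·z = 0
Solving gives y = 0, z = -1.
Check: B·(1, 0, -1) = (-2, 0, 2) = -2·(1, 0, -1).

0, -1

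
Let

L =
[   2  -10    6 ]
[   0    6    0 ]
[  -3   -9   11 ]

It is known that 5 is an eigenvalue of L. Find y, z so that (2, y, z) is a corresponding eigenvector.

We need (L - 5I)v = 0.
L - 5I = [[-3, -10, 6], [0, 1, 0], [-3, -9, 6]].
Row 1: (-3)·2 + (-10)·y + (6)·z = 0
Row 2: (0)·2 + (1)·y + (0)·z = 0
Row 3: (-3)·2 + (-9)·y + (6)·z = 0
Solving gives y = 0, z = 1.
Check: L·(2, 0, 1) = (10, 0, 5) = 5·(2, 0, 1).

0, 1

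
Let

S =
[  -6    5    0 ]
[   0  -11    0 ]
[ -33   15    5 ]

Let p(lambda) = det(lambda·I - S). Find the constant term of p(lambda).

p(lambda) = lambda^3 + 12·lambda^2 - 19·lambda - 330.
The constant term is -330.

-330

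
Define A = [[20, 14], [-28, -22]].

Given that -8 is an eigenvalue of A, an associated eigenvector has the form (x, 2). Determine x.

We need (A + 8I)v = 0.
A + 8I = [[28, 14], [-28, -14]].
Row 1: (28)·x + (14)·2 = 0
Row 2: (-28)·x + (-14)·2 = 0
Solving gives x = -1.
Check: A·(-1, 2) = (8, -16) = -8·(-1, 2).

-1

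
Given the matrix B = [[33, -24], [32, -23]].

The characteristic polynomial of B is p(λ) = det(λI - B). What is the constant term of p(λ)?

p(λ) = λ^2 - 10λ + 9.
The constant term is 9.

9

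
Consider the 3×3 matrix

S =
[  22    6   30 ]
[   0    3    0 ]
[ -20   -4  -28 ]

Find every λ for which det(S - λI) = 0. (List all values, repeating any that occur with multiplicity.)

-8, 2, 3

Compute the characteristic polynomial p(s) = det(sI - S).
Cofactor expansion gives p(s) = s^3 + 3s^2 - 34s + 48.
Rational-root test: s = 2 gives p(2) = 0.
Factor out (s - 2): p(s) = (s - 2)·(s^2 + 5s - 24).
The quadratic factors as (s + 8)·(s - 3).
Eigenvalues: -8, 2, 3.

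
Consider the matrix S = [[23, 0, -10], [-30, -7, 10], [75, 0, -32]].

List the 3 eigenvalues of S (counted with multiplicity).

The characteristic polynomial is p(μ) = det(μI - S).
Expanding the 3×3 determinant: p(μ) = μ^3 + 16μ^2 + 77μ + 98.
Rational-root test: μ = -7 gives p(-7) = 0.
Dividing by (μ + 7) leaves μ^2 + 9μ + 14.
The quadratic factors as (μ + 7)·(μ + 2).
Eigenvalues: -7, -7, -2.

-7, -7, -2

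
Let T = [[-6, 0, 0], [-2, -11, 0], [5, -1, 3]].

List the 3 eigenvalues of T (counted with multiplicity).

-11, -6, 3

T is lower triangular, so its eigenvalues are the diagonal entries.
Diagonal: -6, -11, 3.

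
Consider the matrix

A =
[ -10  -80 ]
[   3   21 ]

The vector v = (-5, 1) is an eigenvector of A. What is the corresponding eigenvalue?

6

Compute Av: A·(-5, 1) = (-30, 6).
Since Av = λv, compare component 1: -30 = λ·-5, so λ = 6.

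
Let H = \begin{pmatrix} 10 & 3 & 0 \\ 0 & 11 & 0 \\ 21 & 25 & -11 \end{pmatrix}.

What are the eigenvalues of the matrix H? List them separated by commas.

-11, 10, 11

The characteristic polynomial is p(λ) = det(λI - H).
Cofactor expansion gives p(λ) = λ^3 - 10λ^2 - 121λ + 1210.
Since p(10) = 0, λ = 10 is a root.
Dividing by (λ - 10) leaves λ^2 - 121.
The quadratic factors as (λ + 11)·(λ - 11).
Eigenvalues: -11, 10, 11.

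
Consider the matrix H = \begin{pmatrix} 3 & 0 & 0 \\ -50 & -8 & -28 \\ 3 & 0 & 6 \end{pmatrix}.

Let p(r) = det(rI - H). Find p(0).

144

p(0) = det(0·I − H) = det(−H) = (−1)^3·det(H).
det(H) = -144, so p(0) = 144.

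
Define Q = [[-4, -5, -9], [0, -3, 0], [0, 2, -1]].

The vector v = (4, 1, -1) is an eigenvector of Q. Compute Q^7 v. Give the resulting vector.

First find the eigenvalue: Qv = (-12, -3, 3) = -3·(4, 1, -1), so λ = -3.
Then Q^7 v = λ^7·v = (-3)^7·(4, 1, -1) = -2187·(4, 1, -1) = (-8748, -2187, 2187).

(-8748, -2187, 2187)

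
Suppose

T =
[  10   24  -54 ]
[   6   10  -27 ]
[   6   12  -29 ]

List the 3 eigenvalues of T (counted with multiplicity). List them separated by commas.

-5, -2, -2

Compute the characteristic polynomial p(λ) = det(λI - T).
Expanding the 3×3 determinant: p(λ) = λ^3 + 9λ^2 + 24λ + 20.
Rational-root test: λ = -2 gives p(-2) = 0.
Factor out (λ + 2): p(λ) = (λ + 2)·(λ^2 + 7λ + 10).
The quadratic factors as (λ + 5)·(λ + 2).
Eigenvalues: -5, -2, -2.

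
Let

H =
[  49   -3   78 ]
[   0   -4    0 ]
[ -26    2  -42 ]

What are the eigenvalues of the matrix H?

Set up det(tI - H) = 0.
Expanding the 3×3 determinant: p(t) = t^3 - 3t^2 - 58t - 120.
Try t = -4: p(-4) = 0, so -4 is a root.
Dividing by (t + 4) leaves t^2 - 7t - 30.
The quadratic factors as (t + 3)·(t - 10).
Eigenvalues: -4, -3, 10.

-4, -3, 10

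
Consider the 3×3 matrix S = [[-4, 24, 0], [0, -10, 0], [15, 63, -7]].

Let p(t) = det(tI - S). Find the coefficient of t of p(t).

p(t) = t^3 + 21t^2 + 138t + 280.
The coefficient of t is 138.

138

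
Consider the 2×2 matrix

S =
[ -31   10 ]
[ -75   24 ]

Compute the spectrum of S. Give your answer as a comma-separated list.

-6, -1

det(S - lambda·I) = (-31 - lambda)(24 - lambda) - (10)·(-75) = lambda^2 + 7·lambda + 6.
This factors as (lambda + 6)·(lambda + 1) = 0.
Eigenvalues: -6, -1.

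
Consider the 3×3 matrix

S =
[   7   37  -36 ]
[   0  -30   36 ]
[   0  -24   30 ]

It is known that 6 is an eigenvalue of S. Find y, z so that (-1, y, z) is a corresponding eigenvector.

1, 1

We need (S - 6I)v = 0.
S - 6I = [[1, 37, -36], [0, -36, 36], [0, -24, 24]].
Row 1: (1)·-1 + (37)·y + (-36)·z = 0
Row 2: (0)·-1 + (-36)·y + (36)·z = 0
Row 3: (0)·-1 + (-24)·y + (24)·z = 0
Solving gives y = 1, z = 1.
Check: S·(-1, 1, 1) = (-6, 6, 6) = 6·(-1, 1, 1).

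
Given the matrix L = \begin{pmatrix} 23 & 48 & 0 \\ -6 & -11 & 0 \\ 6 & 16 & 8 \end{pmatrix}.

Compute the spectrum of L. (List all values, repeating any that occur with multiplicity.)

Set up det(rI - L) = 0.
Expanding along the first row, p(r) = r^3 - 20r^2 + 131r - 280.
Try r = 5: p(5) = 0, so 5 is a root.
Dividing by (r - 5) leaves r^2 - 15r + 56.
The quadratic factors as (r - 7)·(r - 8).
Eigenvalues: 5, 7, 8.

5, 7, 8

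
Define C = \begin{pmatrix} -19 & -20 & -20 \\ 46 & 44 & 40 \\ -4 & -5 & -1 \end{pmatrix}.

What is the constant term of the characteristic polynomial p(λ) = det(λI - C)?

-396

p(0) = det(0·I − C) = det(−C) = (−1)^3·det(C).
det(C) = 396, so p(0) = -396.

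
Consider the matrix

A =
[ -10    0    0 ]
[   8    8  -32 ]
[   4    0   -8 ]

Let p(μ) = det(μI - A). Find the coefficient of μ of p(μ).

-64

p(μ) = μ^3 + 10μ^2 - 64μ - 640.
The coefficient of μ is -64.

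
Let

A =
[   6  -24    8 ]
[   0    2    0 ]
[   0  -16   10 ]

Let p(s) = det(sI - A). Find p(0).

-120

p(0) = det(0·I − A) = det(−A) = (−1)^3·det(A).
det(A) = 120, so p(0) = -120.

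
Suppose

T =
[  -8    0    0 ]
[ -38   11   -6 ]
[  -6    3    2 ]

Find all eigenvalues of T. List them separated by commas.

-8, 5, 8

Compute the characteristic polynomial p(r) = det(rI - T).
Expanding the 3×3 determinant: p(r) = r^3 - 5r^2 - 64r + 320.
Try r = 5: p(5) = 0, so 5 is a root.
Dividing by (r - 5) leaves r^2 - 64.
The quadratic factors as (r + 8)·(r - 8).
Eigenvalues: -8, 5, 8.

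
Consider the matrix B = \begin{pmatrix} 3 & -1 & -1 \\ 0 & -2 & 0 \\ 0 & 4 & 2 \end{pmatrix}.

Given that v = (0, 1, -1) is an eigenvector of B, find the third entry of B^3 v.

8

First find the eigenvalue: Bv = (0, -2, 2) = -2·(0, 1, -1), so λ = -2.
Then B^3 v = λ^3·v = (-2)^3·(0, 1, -1) = -8·(0, 1, -1) = (0, -8, 8).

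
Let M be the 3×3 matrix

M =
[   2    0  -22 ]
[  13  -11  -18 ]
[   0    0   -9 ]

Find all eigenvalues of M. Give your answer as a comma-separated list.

-11, -9, 2

The characteristic polynomial is p(λ) = det(λI - M).
Expanding along the first row, p(λ) = λ^3 + 18λ^2 + 59λ - 198.
Rational-root test: λ = -9 gives p(-9) = 0.
Dividing by (λ + 9) leaves λ^2 + 9λ - 22.
The quadratic factors as (λ + 11)·(λ - 2).
Eigenvalues: -11, -9, 2.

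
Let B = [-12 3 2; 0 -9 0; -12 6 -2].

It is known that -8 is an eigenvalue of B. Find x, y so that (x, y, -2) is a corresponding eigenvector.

-1, 0

We need (B + 8I)v = 0.
B + 8I = [[-4, 3, 2], [0, -1, 0], [-12, 6, 6]].
Row 1: (-4)·x + (3)·y + (2)·-2 = 0
Row 2: (0)·x + (-1)·y + (0)·-2 = 0
Row 3: (-12)·x + (6)·y + (6)·-2 = 0
Solving gives x = -1, y = 0.
Check: B·(-1, 0, -2) = (8, 0, 16) = -8·(-1, 0, -2).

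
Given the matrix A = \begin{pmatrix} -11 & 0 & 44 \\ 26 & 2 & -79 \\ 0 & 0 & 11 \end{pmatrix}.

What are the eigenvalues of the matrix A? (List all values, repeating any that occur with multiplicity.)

Set up det(sI - A) = 0.
Expanding the 3×3 determinant: p(s) = s^3 - 2s^2 - 121s + 242.
Rational-root test: s = 2 gives p(2) = 0.
Dividing by (s - 2) leaves s^2 - 121.
The quadratic factors as (s + 11)·(s - 11).
Eigenvalues: -11, 2, 11.

-11, 2, 11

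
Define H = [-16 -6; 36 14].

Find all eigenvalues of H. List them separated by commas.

det(H - rI) = (-16 - r)(14 - r) - (-6)·(36) = r^2 + 2r - 8.
This factors as (r + 4)·(r - 2) = 0.
Eigenvalues: -4, 2.

-4, 2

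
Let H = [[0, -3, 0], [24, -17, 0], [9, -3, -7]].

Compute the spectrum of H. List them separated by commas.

Set up det(sI - H) = 0.
Expanding the 3×3 determinant: p(s) = s^3 + 24s^2 + 191s + 504.
Since p(-7) = 0, s = -7 is a root.
Dividing by (s + 7) leaves s^2 + 17s + 72.
The quadratic factors as (s + 9)·(s + 8).
Eigenvalues: -9, -8, -7.

-9, -8, -7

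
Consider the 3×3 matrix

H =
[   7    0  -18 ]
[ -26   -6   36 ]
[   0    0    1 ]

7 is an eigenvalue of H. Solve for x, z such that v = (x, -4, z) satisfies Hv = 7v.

We need (H - 7I)v = 0.
H - 7I = [[0, 0, -18], [-26, -13, 36], [0, 0, -6]].
Row 1: (0)·x + (0)·-4 + (-18)·z = 0
Row 2: (-26)·x + (-13)·-4 + (36)·z = 0
Row 3: (0)·x + (0)·-4 + (-6)·z = 0
Solving gives x = 2, z = 0.
Check: H·(2, -4, 0) = (14, -28, 0) = 7·(2, -4, 0).

2, 0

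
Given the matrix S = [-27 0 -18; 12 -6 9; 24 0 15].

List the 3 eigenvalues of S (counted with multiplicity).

-9, -6, -3

Set up det(μI - S) = 0.
Cofactor expansion gives p(μ) = μ^3 + 18μ^2 + 99μ + 162.
Rational-root test: μ = -6 gives p(-6) = 0.
Dividing by (μ + 6) leaves μ^2 + 12μ + 27.
The quadratic factors as (μ + 9)·(μ + 3).
Eigenvalues: -9, -6, -3.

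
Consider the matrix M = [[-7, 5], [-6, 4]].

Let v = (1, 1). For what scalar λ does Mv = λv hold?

-2

Compute Mv: M·(1, 1) = (-2, -2).
Since Mv = λv, compare component 1: -2 = λ·1, so λ = -2.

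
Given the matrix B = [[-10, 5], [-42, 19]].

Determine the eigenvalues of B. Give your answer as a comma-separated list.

4, 5

det(B - μI) = (-10 - μ)(19 - μ) - (5)·(-42) = μ^2 - 9μ + 20.
This factors as (μ - 4)·(μ - 5) = 0.
Eigenvalues: 4, 5.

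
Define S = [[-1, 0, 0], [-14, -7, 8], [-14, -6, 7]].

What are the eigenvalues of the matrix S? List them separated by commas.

-1, -1, 1

The characteristic polynomial is p(μ) = det(μI - S).
Expanding the 3×3 determinant: p(μ) = μ^3 + μ^2 - μ - 1.
Rational-root test: μ = -1 gives p(-1) = 0.
Dividing by (μ + 1) leaves μ^2 - 1.
The quadratic factors as (μ + 1)·(μ - 1).
Eigenvalues: -1, -1, 1.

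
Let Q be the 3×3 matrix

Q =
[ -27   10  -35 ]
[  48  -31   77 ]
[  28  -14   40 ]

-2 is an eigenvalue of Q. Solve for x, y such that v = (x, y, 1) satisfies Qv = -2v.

-1, 1

We need (Q + 2I)v = 0.
Q + 2I = [[-25, 10, -35], [48, -29, 77], [28, -14, 42]].
Row 1: (-25)·x + (10)·y + (-35)·1 = 0
Row 2: (48)·x + (-29)·y + (77)·1 = 0
Row 3: (28)·x + (-14)·y + (42)·1 = 0
Solving gives x = -1, y = 1.
Check: Q·(-1, 1, 1) = (2, -2, -2) = -2·(-1, 1, 1).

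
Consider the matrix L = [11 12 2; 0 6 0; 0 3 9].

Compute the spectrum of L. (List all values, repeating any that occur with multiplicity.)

6, 9, 11

The characteristic polynomial is p(s) = det(sI - L).
Expanding the 3×3 determinant: p(s) = s^3 - 26s^2 + 219s - 594.
Since p(6) = 0, s = 6 is a root.
Factor out (s - 6): p(s) = (s - 6)·(s^2 - 20s + 99).
The quadratic factors as (s - 9)·(s - 11).
Eigenvalues: 6, 9, 11.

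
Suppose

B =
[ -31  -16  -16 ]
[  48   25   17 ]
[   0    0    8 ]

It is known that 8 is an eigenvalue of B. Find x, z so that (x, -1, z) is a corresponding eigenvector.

0, 1

We need (B - 8I)v = 0.
B - 8I = [[-39, -16, -16], [48, 17, 17], [0, 0, 0]].
Row 1: (-39)·x + (-16)·-1 + (-16)·z = 0
Row 2: (48)·x + (17)·-1 + (17)·z = 0
Row 3: (0)·x + (0)·-1 + (0)·z = 0
Solving gives x = 0, z = 1.
Check: B·(0, -1, 1) = (0, -8, 8) = 8·(0, -1, 1).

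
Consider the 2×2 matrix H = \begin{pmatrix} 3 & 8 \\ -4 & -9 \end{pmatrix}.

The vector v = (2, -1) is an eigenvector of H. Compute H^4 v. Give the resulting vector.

First find the eigenvalue: Hv = (-2, 1) = -1·(2, -1), so λ = -1.
Then H^4 v = λ^4·v = (-1)^4·(2, -1) = 1·(2, -1) = (2, -1).

(2, -1)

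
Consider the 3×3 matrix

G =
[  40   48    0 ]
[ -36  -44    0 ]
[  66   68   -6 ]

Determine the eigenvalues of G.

Compute the characteristic polynomial p(λ) = det(λI - G).
Expanding along the first row, p(λ) = λ^3 + 10λ^2 - 8λ - 192.
Try λ = 4: p(4) = 0, so 4 is a root.
Dividing by (λ - 4) leaves λ^2 + 14λ + 48.
The quadratic factors as (λ + 8)·(λ + 6).
Eigenvalues: -8, -6, 4.

-8, -6, 4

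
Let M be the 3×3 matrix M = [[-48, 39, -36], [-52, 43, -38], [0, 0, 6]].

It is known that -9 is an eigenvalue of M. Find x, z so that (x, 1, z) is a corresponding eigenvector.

1, 0

We need (M + 9I)v = 0.
M + 9I = [[-39, 39, -36], [-52, 52, -38], [0, 0, 15]].
Row 1: (-39)·x + (39)·1 + (-36)·z = 0
Row 2: (-52)·x + (52)·1 + (-38)·z = 0
Row 3: (0)·x + (0)·1 + (15)·z = 0
Solving gives x = 1, z = 0.
Check: M·(1, 1, 0) = (-9, -9, 0) = -9·(1, 1, 0).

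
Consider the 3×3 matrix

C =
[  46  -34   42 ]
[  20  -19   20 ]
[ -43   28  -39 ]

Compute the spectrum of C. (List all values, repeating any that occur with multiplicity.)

-9, -7, 4

Compute the characteristic polynomial p(t) = det(tI - C).
Expanding the 3×3 determinant: p(t) = t^3 + 12t^2 - t - 252.
Rational-root test: t = -9 gives p(-9) = 0.
Factor out (t + 9): p(t) = (t + 9)·(t^2 + 3t - 28).
The quadratic factors as (t + 7)·(t - 4).
Eigenvalues: -9, -7, 4.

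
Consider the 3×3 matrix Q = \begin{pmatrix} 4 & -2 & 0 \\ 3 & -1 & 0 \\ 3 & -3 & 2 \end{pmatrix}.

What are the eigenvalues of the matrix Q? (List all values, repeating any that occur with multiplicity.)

1, 2, 2

Compute the characteristic polynomial p(λ) = det(λI - Q).
Cofactor expansion gives p(λ) = λ^3 - 5λ^2 + 8λ - 4.
Try λ = 1: p(1) = 0, so 1 is a root.
Factor out (λ - 1): p(λ) = (λ - 1)·(λ^2 - 4λ + 4).
The quadratic factor is (λ - 2)^2.
Eigenvalues: 1, 2, 2.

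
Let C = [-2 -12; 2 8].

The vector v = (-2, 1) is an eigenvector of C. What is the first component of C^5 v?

-2048

First find the eigenvalue: Cv = (-8, 4) = 4·(-2, 1), so λ = 4.
Then C^5 v = λ^5·v = 4^5·(-2, 1) = 1024·(-2, 1) = (-2048, 1024).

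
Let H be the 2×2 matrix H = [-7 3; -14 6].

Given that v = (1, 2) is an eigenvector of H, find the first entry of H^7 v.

-1

First find the eigenvalue: Hv = (-1, -2) = -1·(1, 2), so λ = -1.
Then H^7 v = λ^7·v = (-1)^7·(1, 2) = -1·(1, 2) = (-1, -2).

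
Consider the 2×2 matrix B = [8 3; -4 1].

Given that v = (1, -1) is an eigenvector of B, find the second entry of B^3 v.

First find the eigenvalue: Bv = (5, -5) = 5·(1, -1), so λ = 5.
Then B^3 v = λ^3·v = 5^3·(1, -1) = 125·(1, -1) = (125, -125).

-125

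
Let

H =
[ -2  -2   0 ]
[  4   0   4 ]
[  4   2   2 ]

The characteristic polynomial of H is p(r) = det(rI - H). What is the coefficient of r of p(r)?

-4

p(r) = r^3 - 4r.
The coefficient of r is -4.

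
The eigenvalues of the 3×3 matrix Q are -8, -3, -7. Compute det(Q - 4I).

-924

If Q has eigenvalues -8, -3, -7, then Q - 4I has eigenvalues -12, -7, -11.
det(Q - 4I) = (-12) · (-7) · (-11) = -924.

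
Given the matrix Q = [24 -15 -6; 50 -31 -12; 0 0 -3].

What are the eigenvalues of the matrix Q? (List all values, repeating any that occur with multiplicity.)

-6, -3, -1

The characteristic polynomial is p(r) = det(rI - Q).
Expanding the 3×3 determinant: p(r) = r^3 + 10r^2 + 27r + 18.
Try r = -6: p(-6) = 0, so -6 is a root.
Dividing by (r + 6) leaves r^2 + 4r + 3.
The quadratic factors as (r + 3)·(r + 1).
Eigenvalues: -6, -3, -1.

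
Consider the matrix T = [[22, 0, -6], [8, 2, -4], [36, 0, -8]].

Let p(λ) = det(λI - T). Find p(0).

p(0) = det(0·I − T) = det(−T) = (−1)^3·det(T).
det(T) = 80, so p(0) = -80.

-80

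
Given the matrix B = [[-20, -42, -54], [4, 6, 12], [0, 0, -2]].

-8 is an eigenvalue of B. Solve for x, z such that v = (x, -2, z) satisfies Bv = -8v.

7, 0

We need (B + 8I)v = 0.
B + 8I = [[-12, -42, -54], [4, 14, 12], [0, 0, 6]].
Row 1: (-12)·x + (-42)·-2 + (-54)·z = 0
Row 2: (4)·x + (14)·-2 + (12)·z = 0
Row 3: (0)·x + (0)·-2 + (6)·z = 0
Solving gives x = 7, z = 0.
Check: B·(7, -2, 0) = (-56, 16, 0) = -8·(7, -2, 0).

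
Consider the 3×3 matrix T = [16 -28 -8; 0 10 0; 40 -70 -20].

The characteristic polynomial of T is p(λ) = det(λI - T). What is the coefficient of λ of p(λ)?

p(λ) = λ^3 - 6λ^2 - 40λ.
The coefficient of λ is -40.

-40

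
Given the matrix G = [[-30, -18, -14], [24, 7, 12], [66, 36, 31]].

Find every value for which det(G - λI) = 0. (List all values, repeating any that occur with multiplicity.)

The characteristic polynomial is p(s) = det(sI - G).
Cofactor expansion gives p(s) = s^3 - 8s^2 + s + 42.
Since p(3) = 0, s = 3 is a root.
Factor out (s - 3): p(s) = (s - 3)·(s^2 - 5s - 14).
The quadratic factors as (s + 2)·(s - 7).
Eigenvalues: -2, 3, 7.

-2, 3, 7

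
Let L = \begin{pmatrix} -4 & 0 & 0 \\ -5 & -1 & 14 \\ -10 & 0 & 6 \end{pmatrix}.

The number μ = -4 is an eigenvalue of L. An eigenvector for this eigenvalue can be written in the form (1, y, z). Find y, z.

We need (L + 4I)v = 0.
L + 4I = [[0, 0, 0], [-5, 3, 14], [-10, 0, 10]].
Row 1: (0)·1 + (0)·y + (0)·z = 0
Row 2: (-5)·1 + (3)·y + (14)·z = 0
Row 3: (-10)·1 + (0)·y + (10)·z = 0
Solving gives y = -3, z = 1.
Check: L·(1, -3, 1) = (-4, 12, -4) = -4·(1, -3, 1).

-3, 1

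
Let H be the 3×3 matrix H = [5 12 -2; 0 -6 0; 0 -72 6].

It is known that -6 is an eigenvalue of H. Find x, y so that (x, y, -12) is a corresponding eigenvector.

We need (H + 6I)v = 0.
H + 6I = [[11, 12, -2], [0, 0, 0], [0, -72, 12]].
Row 1: (11)·x + (12)·y + (-2)·-12 = 0
Row 2: (0)·x + (0)·y + (0)·-12 = 0
Row 3: (0)·x + (-72)·y + (12)·-12 = 0
Solving gives x = 0, y = -2.
Check: H·(0, -2, -12) = (0, 12, 72) = -6·(0, -2, -12).

0, -2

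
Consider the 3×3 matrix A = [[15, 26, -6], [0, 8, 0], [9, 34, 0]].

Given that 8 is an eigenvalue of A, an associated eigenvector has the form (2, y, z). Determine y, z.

-1, -2

We need (A - 8I)v = 0.
A - 8I = [[7, 26, -6], [0, 0, 0], [9, 34, -8]].
Row 1: (7)·2 + (26)·y + (-6)·z = 0
Row 2: (0)·2 + (0)·y + (0)·z = 0
Row 3: (9)·2 + (34)·y + (-8)·z = 0
Solving gives y = -1, z = -2.
Check: A·(2, -1, -2) = (16, -8, -16) = 8·(2, -1, -2).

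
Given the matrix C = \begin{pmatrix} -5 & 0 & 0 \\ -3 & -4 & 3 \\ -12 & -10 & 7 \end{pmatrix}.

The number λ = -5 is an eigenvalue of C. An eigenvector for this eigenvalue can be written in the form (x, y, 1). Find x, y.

1, 0

We need (C + 5I)v = 0.
C + 5I = [[0, 0, 0], [-3, 1, 3], [-12, -10, 12]].
Row 1: (0)·x + (0)·y + (0)·1 = 0
Row 2: (-3)·x + (1)·y + (3)·1 = 0
Row 3: (-12)·x + (-10)·y + (12)·1 = 0
Solving gives x = 1, y = 0.
Check: C·(1, 0, 1) = (-5, 0, -5) = -5·(1, 0, 1).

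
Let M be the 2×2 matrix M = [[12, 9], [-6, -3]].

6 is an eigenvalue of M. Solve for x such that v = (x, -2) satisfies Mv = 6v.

We need (M - 6I)v = 0.
M - 6I = [[6, 9], [-6, -9]].
Row 1: (6)·x + (9)·-2 = 0
Row 2: (-6)·x + (-9)·-2 = 0
Solving gives x = 3.
Check: M·(3, -2) = (18, -12) = 6·(3, -2).

3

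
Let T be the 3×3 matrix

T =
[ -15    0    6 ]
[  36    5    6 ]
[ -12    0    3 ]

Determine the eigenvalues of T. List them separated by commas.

-9, -3, 5

The characteristic polynomial is p(λ) = det(λI - T).
Expanding along the first row, p(λ) = λ^3 + 7λ^2 - 33λ - 135.
Since p(-3) = 0, λ = -3 is a root.
Factor out (λ + 3): p(λ) = (λ + 3)·(λ^2 + 4λ - 45).
The quadratic factors as (λ + 9)·(λ - 5).
Eigenvalues: -9, -3, 5.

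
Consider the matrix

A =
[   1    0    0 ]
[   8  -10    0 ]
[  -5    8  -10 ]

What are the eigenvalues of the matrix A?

A is lower triangular, so its eigenvalues are the diagonal entries.
Diagonal: 1, -10, -10.

-10, -10, 1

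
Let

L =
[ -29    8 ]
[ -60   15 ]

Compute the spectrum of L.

-9, -5

det(L - λI) = (-29 - λ)(15 - λ) - (8)·(-60) = λ^2 + 14λ + 45.
This factors as (λ + 9)·(λ + 5) = 0.
Eigenvalues: -9, -5.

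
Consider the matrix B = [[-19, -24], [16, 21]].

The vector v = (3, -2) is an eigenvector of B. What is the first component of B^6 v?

2187

First find the eigenvalue: Bv = (-9, 6) = -3·(3, -2), so λ = -3.
Then B^6 v = λ^6·v = (-3)^6·(3, -2) = 729·(3, -2) = (2187, -1458).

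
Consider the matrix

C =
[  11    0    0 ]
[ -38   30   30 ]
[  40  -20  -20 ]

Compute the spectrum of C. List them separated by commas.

Compute the characteristic polynomial p(λ) = det(λI - C).
Expanding the 3×3 determinant: p(λ) = λ^3 - 21λ^2 + 110λ.
Try λ = 0: p(0) = 0, so 0 is a root.
Factor out λ: p(λ) = λ·(λ^2 - 21λ + 110).
The quadratic factors as (λ - 10)·(λ - 11).
Eigenvalues: 0, 10, 11.

0, 10, 11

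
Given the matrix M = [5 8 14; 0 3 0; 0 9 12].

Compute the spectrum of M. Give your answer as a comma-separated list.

3, 5, 12

The characteristic polynomial is p(λ) = det(λI - M).
Expanding the 3×3 determinant: p(λ) = λ^3 - 20λ^2 + 111λ - 180.
Try λ = 5: p(5) = 0, so 5 is a root.
Dividing by (λ - 5) leaves λ^2 - 15λ + 36.
The quadratic factors as (λ - 3)·(λ - 12).
Eigenvalues: 3, 5, 12.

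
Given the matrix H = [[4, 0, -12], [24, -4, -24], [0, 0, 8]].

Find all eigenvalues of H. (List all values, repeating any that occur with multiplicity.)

Set up det(μI - H) = 0.
Cofactor expansion gives p(μ) = μ^3 - 8μ^2 - 16μ + 128.
Since p(-4) = 0, μ = -4 is a root.
Factor out (μ + 4): p(μ) = (μ + 4)·(μ^2 - 12μ + 32).
The quadratic factors as (μ - 4)·(μ - 8).
Eigenvalues: -4, 4, 8.

-4, 4, 8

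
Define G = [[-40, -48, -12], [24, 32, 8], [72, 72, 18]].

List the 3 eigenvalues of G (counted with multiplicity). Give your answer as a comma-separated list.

Set up det(rI - G) = 0.
Cofactor expansion gives p(r) = r^3 - 10r^2 + 16r.
Since p(2) = 0, r = 2 is a root.
Dividing by (r - 2) leaves r^2 - 8r.
The quadratic factors as r·(r - 8).
Eigenvalues: 0, 2, 8.

0, 2, 8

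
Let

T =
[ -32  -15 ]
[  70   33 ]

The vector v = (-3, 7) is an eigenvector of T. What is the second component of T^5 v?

First find the eigenvalue: Tv = (-9, 21) = 3·(-3, 7), so λ = 3.
Then T^5 v = λ^5·v = 3^5·(-3, 7) = 243·(-3, 7) = (-729, 1701).

1701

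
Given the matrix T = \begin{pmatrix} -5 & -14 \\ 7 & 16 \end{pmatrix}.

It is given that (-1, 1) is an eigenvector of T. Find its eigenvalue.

9

Compute Tv: T·(-1, 1) = (-9, 9).
Since Tv = λv, compare component 1: -9 = λ·-1, so λ = 9.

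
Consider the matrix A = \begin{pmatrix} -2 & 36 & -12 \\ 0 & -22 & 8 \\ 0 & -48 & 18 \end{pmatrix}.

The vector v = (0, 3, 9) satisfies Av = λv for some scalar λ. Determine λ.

Compute Av: A·(0, 3, 9) = (0, 6, 18).
Since Av = λv, compare component 2: 6 = λ·3, so λ = 2.

2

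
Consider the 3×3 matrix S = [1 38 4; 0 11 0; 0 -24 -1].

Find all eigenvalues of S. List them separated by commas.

The characteristic polynomial is p(λ) = det(λI - S).
Expanding along the first row, p(λ) = λ^3 - 11λ^2 - λ + 11.
Since p(1) = 0, λ = 1 is a root.
Dividing by (λ - 1) leaves λ^2 - 10λ - 11.
The quadratic factors as (λ + 1)·(λ - 11).
Eigenvalues: -1, 1, 11.

-1, 1, 11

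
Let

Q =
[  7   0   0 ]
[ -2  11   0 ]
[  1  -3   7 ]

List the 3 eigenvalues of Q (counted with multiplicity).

7, 7, 11

Q is lower triangular, so its eigenvalues are the diagonal entries.
Diagonal: 7, 11, 7.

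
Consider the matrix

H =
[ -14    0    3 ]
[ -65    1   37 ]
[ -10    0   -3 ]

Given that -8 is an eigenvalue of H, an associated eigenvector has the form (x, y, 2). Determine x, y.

We need (H + 8I)v = 0.
H + 8I = [[-6, 0, 3], [-65, 9, 37], [-10, 0, 5]].
Row 1: (-6)·x + (0)·y + (3)·2 = 0
Row 2: (-65)·x + (9)·y + (37)·2 = 0
Row 3: (-10)·x + (0)·y + (5)·2 = 0
Solving gives x = 1, y = -1.
Check: H·(1, -1, 2) = (-8, 8, -16) = -8·(1, -1, 2).

1, -1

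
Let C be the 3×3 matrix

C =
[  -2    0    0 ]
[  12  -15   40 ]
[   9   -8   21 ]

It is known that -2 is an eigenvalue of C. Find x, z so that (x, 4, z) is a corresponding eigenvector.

1, 1

We need (C + 2I)v = 0.
C + 2I = [[0, 0, 0], [12, -13, 40], [9, -8, 23]].
Row 1: (0)·x + (0)·4 + (0)·z = 0
Row 2: (12)·x + (-13)·4 + (40)·z = 0
Row 3: (9)·x + (-8)·4 + (23)·z = 0
Solving gives x = 1, z = 1.
Check: C·(1, 4, 1) = (-2, -8, -2) = -2·(1, 4, 1).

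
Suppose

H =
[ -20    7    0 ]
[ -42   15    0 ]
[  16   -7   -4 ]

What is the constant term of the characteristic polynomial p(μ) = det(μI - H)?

p(0) = det(0·I − H) = det(−H) = (−1)^3·det(H).
det(H) = 24, so p(0) = -24.

-24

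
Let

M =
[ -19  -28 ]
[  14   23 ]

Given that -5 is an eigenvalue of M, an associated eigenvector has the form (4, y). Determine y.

We need (M + 5I)v = 0.
M + 5I = [[-14, -28], [14, 28]].
Row 1: (-14)·4 + (-28)·y = 0
Row 2: (14)·4 + (28)·y = 0
Solving gives y = -2.
Check: M·(4, -2) = (-20, 10) = -5·(4, -2).

-2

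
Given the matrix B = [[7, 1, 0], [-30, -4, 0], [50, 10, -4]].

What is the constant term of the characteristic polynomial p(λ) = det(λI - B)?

p(0) = det(0·I − B) = det(−B) = (−1)^3·det(B).
det(B) = -8, so p(0) = 8.

8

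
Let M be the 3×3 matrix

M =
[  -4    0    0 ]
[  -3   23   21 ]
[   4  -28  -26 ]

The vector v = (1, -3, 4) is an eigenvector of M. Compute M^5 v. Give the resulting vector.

First find the eigenvalue: Mv = (-4, 12, -16) = -4·(1, -3, 4), so λ = -4.
Then M^5 v = λ^5·v = (-4)^5·(1, -3, 4) = -1024·(1, -3, 4) = (-1024, 3072, -4096).

(-1024, 3072, -4096)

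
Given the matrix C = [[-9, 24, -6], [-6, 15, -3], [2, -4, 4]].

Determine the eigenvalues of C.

The characteristic polynomial is p(μ) = det(μI - C).
Expanding along the first row, p(μ) = μ^3 - 10μ^2 + 33μ - 36.
Try μ = 3: p(3) = 0, so 3 is a root.
Dividing by (μ - 3) leaves μ^2 - 7μ + 12.
The quadratic factors as (μ - 3)·(μ - 4).
Eigenvalues: 3, 3, 4.

3, 3, 4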